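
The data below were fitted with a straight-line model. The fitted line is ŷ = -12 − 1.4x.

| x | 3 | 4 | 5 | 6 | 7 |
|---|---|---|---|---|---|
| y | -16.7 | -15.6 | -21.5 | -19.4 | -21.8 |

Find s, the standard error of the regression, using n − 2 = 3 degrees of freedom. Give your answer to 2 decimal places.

s = 1.96

x=3: ŷ = -12 − 1.4·3 = -16.2; e = -16.7 − (-16.2) = -0.5
x=4: ŷ = -12 − 1.4·4 = -17.6; e = -15.6 − (-17.6) = 2
x=5: ŷ = -12 − 1.4·5 = -19; e = -21.5 − (-19) = -2.5
x=6: ŷ = -12 − 1.4·6 = -20.4; e = -19.4 − (-20.4) = 1
x=7: ŷ = -12 − 1.4·7 = -21.8; e = -21.8 − (-21.8) = 0
SSE = 0.25 + 4 + 6.25 + 1 + 0 = 11.5
s = √(11.5/3) = √3.83333 ≈ 1.96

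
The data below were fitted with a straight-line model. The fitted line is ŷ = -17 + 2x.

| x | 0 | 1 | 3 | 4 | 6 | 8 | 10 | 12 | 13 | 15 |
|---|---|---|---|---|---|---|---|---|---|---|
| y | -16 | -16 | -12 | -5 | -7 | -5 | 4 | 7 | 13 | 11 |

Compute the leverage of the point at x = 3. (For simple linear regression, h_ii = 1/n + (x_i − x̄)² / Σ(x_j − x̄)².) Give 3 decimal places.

x̄ = (0 + 1 + 3 + 4 + 6 + 8 + 10 + 12 + 13 + 15)/10 = 7.2
Σ(x − x̄)² = 51.84 + 38.44 + 17.64 + 10.24 + 1.44 + 0.64 + 7.84 + 23.04 + 33.64 + 60.84 = 245.6
h = 1/10 + (-4.2)²/245.6 = 0.1 + 0.0718241 = 0.172

h = 0.172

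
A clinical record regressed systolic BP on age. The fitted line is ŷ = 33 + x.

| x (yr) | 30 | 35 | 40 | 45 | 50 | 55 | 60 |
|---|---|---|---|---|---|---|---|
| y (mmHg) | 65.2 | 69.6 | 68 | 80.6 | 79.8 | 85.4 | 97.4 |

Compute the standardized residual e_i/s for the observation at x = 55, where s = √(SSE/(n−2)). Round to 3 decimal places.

x=30: ŷ = 33 + 30 = 63; e = 65.2 − 63 = 2.2
x=35: ŷ = 33 + 35 = 68; e = 69.6 − 68 = 1.6
x=40: ŷ = 33 + 40 = 73; e = 68 − 73 = -5
x=45: ŷ = 33 + 45 = 78; e = 80.6 − 78 = 2.6
x=50: ŷ = 33 + 50 = 83; e = 79.8 − 83 = -3.2
x=55: ŷ = 33 + 55 = 88; e = 85.4 − 88 = -2.6
x=60: ŷ = 33 + 60 = 93; e = 97.4 − 93 = 4.4
SSE = 4.84 + 2.56 + 25 + 6.76 + 10.24 + 6.76 + 19.36 = 75.52
s = √(75.52/5) = 3.88639
e/s = -2.6 / 3.88639 = -0.669

-0.669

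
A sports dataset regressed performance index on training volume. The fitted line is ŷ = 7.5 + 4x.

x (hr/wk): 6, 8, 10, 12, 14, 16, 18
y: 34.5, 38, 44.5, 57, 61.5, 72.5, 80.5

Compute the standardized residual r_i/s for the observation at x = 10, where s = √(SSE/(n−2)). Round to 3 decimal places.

-1.257

x=6: ŷ = 7.5 + 4·6 = 31.5; r = 34.5 − 31.5 = 3
x=8: ŷ = 7.5 + 4·8 = 39.5; r = 38 − 39.5 = -1.5
x=10: ŷ = 7.5 + 4·10 = 47.5; r = 44.5 − 47.5 = -3
x=12: ŷ = 7.5 + 4·12 = 55.5; r = 57 − 55.5 = 1.5
x=14: ŷ = 7.5 + 4·14 = 63.5; r = 61.5 − 63.5 = -2
x=16: ŷ = 7.5 + 4·16 = 71.5; r = 72.5 − 71.5 = 1
x=18: ŷ = 7.5 + 4·18 = 79.5; r = 80.5 − 79.5 = 1
SSE = 9 + 2.25 + 9 + 2.25 + 4 + 1 + 1 = 28.5
s = √(28.5/5) = 2.38747
r/s = -3 / 2.38747 = -1.257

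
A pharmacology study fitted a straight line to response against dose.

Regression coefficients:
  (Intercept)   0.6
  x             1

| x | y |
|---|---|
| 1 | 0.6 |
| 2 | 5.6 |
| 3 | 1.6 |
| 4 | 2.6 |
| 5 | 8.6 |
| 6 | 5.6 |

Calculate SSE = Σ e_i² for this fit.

x=1: ŷ = 0.6 + 1 = 1.6; e = 0.6 − 1.6 = -1
x=2: ŷ = 0.6 + 2 = 2.6; e = 5.6 − 2.6 = 3
x=3: ŷ = 0.6 + 3 = 3.6; e = 1.6 − 3.6 = -2
x=4: ŷ = 0.6 + 4 = 4.6; e = 2.6 − 4.6 = -2
x=5: ŷ = 0.6 + 5 = 5.6; e = 8.6 − 5.6 = 3
x=6: ŷ = 0.6 + 6 = 6.6; e = 5.6 − 6.6 = -1
SSE = 1 + 9 + 4 + 4 + 9 + 1 = 28

SSE = 28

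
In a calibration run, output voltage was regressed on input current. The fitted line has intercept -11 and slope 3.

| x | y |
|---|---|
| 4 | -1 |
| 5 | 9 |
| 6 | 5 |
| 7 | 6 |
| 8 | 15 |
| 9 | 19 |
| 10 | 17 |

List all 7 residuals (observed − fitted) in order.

x=4: ŷ = -11 + 3·4 = 1; e = -1 − 1 = -2
x=5: ŷ = -11 + 3·5 = 4; e = 9 − 4 = 5
x=6: ŷ = -11 + 3·6 = 7; e = 5 − 7 = -2
x=7: ŷ = -11 + 3·7 = 10; e = 6 − 10 = -4
x=8: ŷ = -11 + 3·8 = 13; e = 15 − 13 = 2
x=9: ŷ = -11 + 3·9 = 16; e = 19 − 16 = 3
x=10: ŷ = -11 + 3·10 = 19; e = 17 − 19 = -2

-2, 5, -2, -4, 2, 3, -2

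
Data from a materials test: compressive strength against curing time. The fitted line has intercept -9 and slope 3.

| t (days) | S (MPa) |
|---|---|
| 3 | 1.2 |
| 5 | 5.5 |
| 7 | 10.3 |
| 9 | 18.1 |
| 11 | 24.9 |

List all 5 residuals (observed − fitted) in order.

t=3: Ŝ = -9 + 3·3 = 0; r = 1.2 − 0 = 1.2
t=5: Ŝ = -9 + 3·5 = 6; r = 5.5 − 6 = -0.5
t=7: Ŝ = -9 + 3·7 = 12; r = 10.3 − 12 = -1.7
t=9: Ŝ = -9 + 3·9 = 18; r = 18.1 − 18 = 0.1
t=11: Ŝ = -9 + 3·11 = 24; r = 24.9 − 24 = 0.9

1.2, -0.5, -1.7, 0.1, 0.9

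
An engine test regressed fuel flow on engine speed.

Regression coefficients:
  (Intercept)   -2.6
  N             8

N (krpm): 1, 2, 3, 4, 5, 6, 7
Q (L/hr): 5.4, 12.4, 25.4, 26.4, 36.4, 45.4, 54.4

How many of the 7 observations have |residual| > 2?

N=1: ŷ = -2.6 + 8·1 = 5.4; r = 5.4 − 5.4 = 0
N=2: ŷ = -2.6 + 8·2 = 13.4; r = 12.4 − 13.4 = -1
N=3: ŷ = -2.6 + 8·3 = 21.4; r = 25.4 − 21.4 = 4
N=4: ŷ = -2.6 + 8·4 = 29.4; r = 26.4 − 29.4 = -3
N=5: ŷ = -2.6 + 8·5 = 37.4; r = 36.4 − 37.4 = -1
N=6: ŷ = -2.6 + 8·6 = 45.4; r = 45.4 − 45.4 = 0
N=7: ŷ = -2.6 + 8·7 = 53.4; r = 54.4 − 53.4 = 1
|r| > 2: N=3 (|r|=4), N=4 (|r|=3) → 2

2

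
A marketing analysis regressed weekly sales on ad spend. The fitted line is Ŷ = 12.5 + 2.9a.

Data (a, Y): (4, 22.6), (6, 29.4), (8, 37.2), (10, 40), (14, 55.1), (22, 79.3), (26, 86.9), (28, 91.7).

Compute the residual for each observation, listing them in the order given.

a=4: Ŷ = 12.5 + 2.9·4 = 24.1; r = 22.6 − 24.1 = -1.5
a=6: Ŷ = 12.5 + 2.9·6 = 29.9; r = 29.4 − 29.9 = -0.5
a=8: Ŷ = 12.5 + 2.9·8 = 35.7; r = 37.2 − 35.7 = 1.5
a=10: Ŷ = 12.5 + 2.9·10 = 41.5; r = 40 − 41.5 = -1.5
a=14: Ŷ = 12.5 + 2.9·14 = 53.1; r = 55.1 − 53.1 = 2
a=22: Ŷ = 12.5 + 2.9·22 = 76.3; r = 79.3 − 76.3 = 3
a=26: Ŷ = 12.5 + 2.9·26 = 87.9; r = 86.9 − 87.9 = -1
a=28: Ŷ = 12.5 + 2.9·28 = 93.7; r = 91.7 − 93.7 = -2

-1.5, -0.5, 1.5, -1.5, 2, 3, -1, -2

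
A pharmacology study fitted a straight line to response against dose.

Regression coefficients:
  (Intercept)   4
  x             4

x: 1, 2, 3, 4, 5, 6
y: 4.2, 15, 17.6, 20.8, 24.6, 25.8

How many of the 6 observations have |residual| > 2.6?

x=1: ŷ = 4 + 4·1 = 8; e = 4.2 − 8 = -3.8
x=2: ŷ = 4 + 4·2 = 12; e = 15 − 12 = 3
x=3: ŷ = 4 + 4·3 = 16; e = 17.6 − 16 = 1.6
x=4: ŷ = 4 + 4·4 = 20; e = 20.8 − 20 = 0.8
x=5: ŷ = 4 + 4·5 = 24; e = 24.6 − 24 = 0.6
x=6: ŷ = 4 + 4·6 = 28; e = 25.8 − 28 = -2.2
|e| > 2.6: x=1 (|e|=3.8), x=2 (|e|=3) → 2

2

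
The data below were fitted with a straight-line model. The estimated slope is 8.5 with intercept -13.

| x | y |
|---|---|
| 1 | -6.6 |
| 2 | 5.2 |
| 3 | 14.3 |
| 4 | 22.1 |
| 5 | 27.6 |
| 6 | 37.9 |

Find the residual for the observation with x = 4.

ŷ = -13 + 8.5·4 = 21
e = 22.1 − 21 = 1.1

e = 1.1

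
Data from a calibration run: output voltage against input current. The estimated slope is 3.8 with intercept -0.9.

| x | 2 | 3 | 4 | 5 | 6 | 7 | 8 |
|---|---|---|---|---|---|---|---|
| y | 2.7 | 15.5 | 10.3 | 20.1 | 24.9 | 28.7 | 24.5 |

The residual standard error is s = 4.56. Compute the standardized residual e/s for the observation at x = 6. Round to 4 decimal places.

ŷ = -0.9 + 3.8·6 = 21.9
e = 24.9 − 21.9 = 3
e/s = 3 / 4.56 = 0.6579

0.6579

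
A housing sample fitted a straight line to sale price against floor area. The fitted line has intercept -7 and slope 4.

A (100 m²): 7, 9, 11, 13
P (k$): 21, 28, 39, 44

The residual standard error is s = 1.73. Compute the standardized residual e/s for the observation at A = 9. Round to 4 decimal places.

P̂ = -7 + 4·9 = 29
e = 28 − 29 = -1
e/s = -1 / 1.73 = -0.5780

-0.5780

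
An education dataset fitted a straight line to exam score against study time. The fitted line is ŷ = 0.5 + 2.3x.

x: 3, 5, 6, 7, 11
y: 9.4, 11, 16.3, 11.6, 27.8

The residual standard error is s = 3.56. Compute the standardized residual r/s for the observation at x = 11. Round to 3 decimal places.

0.562

ŷ = 0.5 + 2.3·11 = 25.8
r = 27.8 − 25.8 = 2
r/s = 2 / 3.56 = 0.562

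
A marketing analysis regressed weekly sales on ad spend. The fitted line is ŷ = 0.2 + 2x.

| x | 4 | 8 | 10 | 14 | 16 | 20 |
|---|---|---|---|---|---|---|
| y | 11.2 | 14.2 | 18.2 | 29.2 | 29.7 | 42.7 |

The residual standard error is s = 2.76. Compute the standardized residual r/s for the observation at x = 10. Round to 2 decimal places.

-0.72

ŷ = 0.2 + 2·10 = 20.2
r = 18.2 − 20.2 = -2
r/s = -2 / 2.76 = -0.72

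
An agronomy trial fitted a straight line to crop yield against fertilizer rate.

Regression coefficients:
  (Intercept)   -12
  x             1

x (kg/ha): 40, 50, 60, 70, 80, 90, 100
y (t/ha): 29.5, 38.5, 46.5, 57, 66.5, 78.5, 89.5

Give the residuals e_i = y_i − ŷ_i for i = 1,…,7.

x=40: ŷ = -12 + 40 = 28; e = 29.5 − 28 = 1.5
x=50: ŷ = -12 + 50 = 38; e = 38.5 − 38 = 0.5
x=60: ŷ = -12 + 60 = 48; e = 46.5 − 48 = -1.5
x=70: ŷ = -12 + 70 = 58; e = 57 − 58 = -1
x=80: ŷ = -12 + 80 = 68; e = 66.5 − 68 = -1.5
x=90: ŷ = -12 + 90 = 78; e = 78.5 − 78 = 0.5
x=100: ŷ = -12 + 100 = 88; e = 89.5 − 88 = 1.5

1.5, 0.5, -1.5, -1, -1.5, 0.5, 1.5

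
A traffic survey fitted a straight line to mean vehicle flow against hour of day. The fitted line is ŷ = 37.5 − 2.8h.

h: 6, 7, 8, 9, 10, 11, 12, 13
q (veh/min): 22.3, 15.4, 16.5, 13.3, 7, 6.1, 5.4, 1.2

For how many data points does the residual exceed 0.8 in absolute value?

h=6: ŷ = 37.5 − 2.8·6 = 20.7; r = 22.3 − 20.7 = 1.6
h=7: ŷ = 37.5 − 2.8·7 = 17.9; r = 15.4 − 17.9 = -2.5
h=8: ŷ = 37.5 − 2.8·8 = 15.1; r = 16.5 − 15.1 = 1.4
h=9: ŷ = 37.5 − 2.8·9 = 12.3; r = 13.3 − 12.3 = 1
h=10: ŷ = 37.5 − 2.8·10 = 9.5; r = 7 − 9.5 = -2.5
h=11: ŷ = 37.5 − 2.8·11 = 6.7; r = 6.1 − 6.7 = -0.6
h=12: ŷ = 37.5 − 2.8·12 = 3.9; r = 5.4 − 3.9 = 1.5
h=13: ŷ = 37.5 − 2.8·13 = 1.1; r = 1.2 − 1.1 = 0.1
|r| > 0.8: h=6 (|r|=1.6), h=7 (|r|=2.5), h=8 (|r|=1.4), h=9 (|r|=1), h=10 (|r|=2.5), h=12 (|r|=1.5) → 6

6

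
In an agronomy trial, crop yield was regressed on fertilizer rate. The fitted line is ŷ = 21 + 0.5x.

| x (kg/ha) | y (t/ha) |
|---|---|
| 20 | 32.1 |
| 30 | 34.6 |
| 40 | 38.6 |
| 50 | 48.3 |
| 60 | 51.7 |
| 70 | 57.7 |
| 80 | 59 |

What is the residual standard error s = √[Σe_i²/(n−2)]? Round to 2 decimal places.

x=20: ŷ = 21 + 0.5·20 = 31; e = 32.1 − 31 = 1.1
x=30: ŷ = 21 + 0.5·30 = 36; e = 34.6 − 36 = -1.4
x=40: ŷ = 21 + 0.5·40 = 41; e = 38.6 − 41 = -2.4
x=50: ŷ = 21 + 0.5·50 = 46; e = 48.3 − 46 = 2.3
x=60: ŷ = 21 + 0.5·60 = 51; e = 51.7 − 51 = 0.7
x=70: ŷ = 21 + 0.5·70 = 56; e = 57.7 − 56 = 1.7
x=80: ŷ = 21 + 0.5·80 = 61; e = 59 − 61 = -2
SSE = 1.21 + 1.96 + 5.76 + 5.29 + 0.49 + 2.89 + 4 = 21.6
s = √(21.6/5) = √4.32 ≈ 2.08

s = 2.08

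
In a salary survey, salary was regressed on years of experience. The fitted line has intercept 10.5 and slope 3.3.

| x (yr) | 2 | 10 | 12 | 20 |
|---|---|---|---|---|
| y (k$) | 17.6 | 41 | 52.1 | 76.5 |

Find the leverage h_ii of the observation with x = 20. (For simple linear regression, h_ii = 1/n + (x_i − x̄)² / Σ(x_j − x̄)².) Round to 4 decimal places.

x̄ = (2 + 10 + 12 + 20)/4 = 11
Σ(x − x̄)² = 81 + 1 + 1 + 81 = 164
h = 1/4 + (9)²/164 = 0.25 + 0.493902 = 0.7439

h = 0.7439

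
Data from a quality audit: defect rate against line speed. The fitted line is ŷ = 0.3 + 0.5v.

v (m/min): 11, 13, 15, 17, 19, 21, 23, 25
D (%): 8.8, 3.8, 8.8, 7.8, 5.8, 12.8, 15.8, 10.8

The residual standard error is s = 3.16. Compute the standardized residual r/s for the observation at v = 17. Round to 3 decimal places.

-0.316

ŷ = 0.3 + 0.5·17 = 8.8
r = 7.8 − 8.8 = -1
r/s = -1 / 3.16 = -0.316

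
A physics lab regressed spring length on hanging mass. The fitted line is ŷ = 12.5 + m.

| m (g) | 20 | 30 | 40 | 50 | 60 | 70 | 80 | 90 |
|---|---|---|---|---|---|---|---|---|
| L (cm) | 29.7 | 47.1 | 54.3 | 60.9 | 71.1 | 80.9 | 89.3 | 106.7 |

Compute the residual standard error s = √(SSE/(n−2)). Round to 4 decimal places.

m=20: ŷ = 12.5 + 20 = 32.5; r = 29.7 − 32.5 = -2.8
m=30: ŷ = 12.5 + 30 = 42.5; r = 47.1 − 42.5 = 4.6
m=40: ŷ = 12.5 + 40 = 52.5; r = 54.3 − 52.5 = 1.8
m=50: ŷ = 12.5 + 50 = 62.5; r = 60.9 − 62.5 = -1.6
m=60: ŷ = 12.5 + 60 = 72.5; r = 71.1 − 72.5 = -1.4
m=70: ŷ = 12.5 + 70 = 82.5; r = 80.9 − 82.5 = -1.6
m=80: ŷ = 12.5 + 80 = 92.5; r = 89.3 − 92.5 = -3.2
m=90: ŷ = 12.5 + 90 = 102.5; r = 106.7 − 102.5 = 4.2
SSE = 7.84 + 21.16 + 3.24 + 2.56 + 1.96 + 2.56 + 10.24 + 17.64 = 67.2
s = √(67.2/6) = √11.2 ≈ 3.3466

s = 3.3466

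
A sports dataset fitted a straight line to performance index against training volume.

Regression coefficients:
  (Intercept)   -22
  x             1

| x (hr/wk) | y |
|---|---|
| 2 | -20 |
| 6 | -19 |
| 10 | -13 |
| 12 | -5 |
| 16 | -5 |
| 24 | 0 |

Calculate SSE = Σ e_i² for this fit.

x=2: ŷ = -22 + 2 = -20; e = -20 − (-20) = 0
x=6: ŷ = -22 + 6 = -16; e = -19 − (-16) = -3
x=10: ŷ = -22 + 10 = -12; e = -13 − (-12) = -1
x=12: ŷ = -22 + 12 = -10; e = -5 − (-10) = 5
x=16: ŷ = -22 + 16 = -6; e = -5 − (-6) = 1
x=24: ŷ = -22 + 24 = 2; e = 0 − 2 = -2
SSE = 0 + 9 + 1 + 25 + 1 + 4 = 40

SSE = 40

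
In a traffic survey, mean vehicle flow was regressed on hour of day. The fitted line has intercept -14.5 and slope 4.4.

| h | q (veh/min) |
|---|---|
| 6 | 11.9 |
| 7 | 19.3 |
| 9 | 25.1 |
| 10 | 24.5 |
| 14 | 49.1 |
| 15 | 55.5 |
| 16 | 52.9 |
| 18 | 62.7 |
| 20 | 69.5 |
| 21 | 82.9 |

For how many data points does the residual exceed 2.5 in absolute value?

6

h=6: ŷ = -14.5 + 4.4·6 = 11.9; e = 11.9 − 11.9 = 0
h=7: ŷ = -14.5 + 4.4·7 = 16.3; e = 19.3 − 16.3 = 3
h=9: ŷ = -14.5 + 4.4·9 = 25.1; e = 25.1 − 25.1 = 0
h=10: ŷ = -14.5 + 4.4·10 = 29.5; e = 24.5 − 29.5 = -5
h=14: ŷ = -14.5 + 4.4·14 = 47.1; e = 49.1 − 47.1 = 2
h=15: ŷ = -14.5 + 4.4·15 = 51.5; e = 55.5 − 51.5 = 4
h=16: ŷ = -14.5 + 4.4·16 = 55.9; e = 52.9 − 55.9 = -3
h=18: ŷ = -14.5 + 4.4·18 = 64.7; e = 62.7 − 64.7 = -2
h=20: ŷ = -14.5 + 4.4·20 = 73.5; e = 69.5 − 73.5 = -4
h=21: ŷ = -14.5 + 4.4·21 = 77.9; e = 82.9 − 77.9 = 5
|e| > 2.5: h=7 (|e|=3), h=10 (|e|=5), h=15 (|e|=4), h=16 (|e|=3), h=20 (|e|=4), h=21 (|e|=5) → 6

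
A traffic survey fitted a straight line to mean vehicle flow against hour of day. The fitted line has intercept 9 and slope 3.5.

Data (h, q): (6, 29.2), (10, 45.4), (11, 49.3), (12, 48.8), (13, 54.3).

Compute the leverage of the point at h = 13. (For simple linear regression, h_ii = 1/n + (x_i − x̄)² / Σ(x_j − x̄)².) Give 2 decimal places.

h̄ = (6 + 10 + 11 + 12 + 13)/5 = 10.4
Σ(h − h̄)² = 19.36 + 0.16 + 0.36 + 2.56 + 6.76 = 29.2
h = 1/5 + (2.6)²/29.2 = 0.2 + 0.231507 = 0.43

h = 0.43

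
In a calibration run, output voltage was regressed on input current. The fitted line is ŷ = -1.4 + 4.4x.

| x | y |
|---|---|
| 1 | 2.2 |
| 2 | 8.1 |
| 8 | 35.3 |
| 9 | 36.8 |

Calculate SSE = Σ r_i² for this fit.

x=1: ŷ = -1.4 + 4.4·1 = 3; r = 2.2 − 3 = -0.8
x=2: ŷ = -1.4 + 4.4·2 = 7.4; r = 8.1 − 7.4 = 0.7
x=8: ŷ = -1.4 + 4.4·8 = 33.8; r = 35.3 − 33.8 = 1.5
x=9: ŷ = -1.4 + 4.4·9 = 38.2; r = 36.8 − 38.2 = -1.4
SSE = 0.64 + 0.49 + 2.25 + 1.96 = 5.34

SSE = 5.34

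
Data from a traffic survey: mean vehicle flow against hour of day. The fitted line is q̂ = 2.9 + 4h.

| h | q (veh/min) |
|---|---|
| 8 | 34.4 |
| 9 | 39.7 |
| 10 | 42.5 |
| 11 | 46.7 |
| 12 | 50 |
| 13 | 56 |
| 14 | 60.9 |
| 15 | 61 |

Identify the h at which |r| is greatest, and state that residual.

h = 14, r = 2

h=8: q̂ = 2.9 + 4·8 = 34.9; r = 34.4 − 34.9 = -0.5
h=9: q̂ = 2.9 + 4·9 = 38.9; r = 39.7 − 38.9 = 0.8
h=10: q̂ = 2.9 + 4·10 = 42.9; r = 42.5 − 42.9 = -0.4
h=11: q̂ = 2.9 + 4·11 = 46.9; r = 46.7 − 46.9 = -0.2
h=12: q̂ = 2.9 + 4·12 = 50.9; r = 50 − 50.9 = -0.9
h=13: q̂ = 2.9 + 4·13 = 54.9; r = 56 − 54.9 = 1.1
h=14: q̂ = 2.9 + 4·14 = 58.9; r = 60.9 − 58.9 = 2
h=15: q̂ = 2.9 + 4·15 = 62.9; r = 61 − 62.9 = -1.9
Largest |r| is 2 at h = 14, residual 2.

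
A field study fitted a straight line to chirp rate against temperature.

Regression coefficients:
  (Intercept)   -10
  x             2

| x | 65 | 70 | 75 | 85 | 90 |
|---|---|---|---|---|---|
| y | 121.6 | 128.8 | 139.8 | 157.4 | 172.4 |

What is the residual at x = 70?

ŷ = -10 + 2·70 = 130
e = 128.8 − 130 = -1.2

e = -1.2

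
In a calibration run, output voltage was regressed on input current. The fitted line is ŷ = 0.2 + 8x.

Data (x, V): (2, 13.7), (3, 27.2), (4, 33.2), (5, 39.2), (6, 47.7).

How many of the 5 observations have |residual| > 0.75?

4

x=2: ŷ = 0.2 + 8·2 = 16.2; r = 13.7 − 16.2 = -2.5
x=3: ŷ = 0.2 + 8·3 = 24.2; r = 27.2 − 24.2 = 3
x=4: ŷ = 0.2 + 8·4 = 32.2; r = 33.2 − 32.2 = 1
x=5: ŷ = 0.2 + 8·5 = 40.2; r = 39.2 − 40.2 = -1
x=6: ŷ = 0.2 + 8·6 = 48.2; r = 47.7 − 48.2 = -0.5
|r| > 0.75: x=2 (|r|=2.5), x=3 (|r|=3), x=4 (|r|=1), x=5 (|r|=1) → 4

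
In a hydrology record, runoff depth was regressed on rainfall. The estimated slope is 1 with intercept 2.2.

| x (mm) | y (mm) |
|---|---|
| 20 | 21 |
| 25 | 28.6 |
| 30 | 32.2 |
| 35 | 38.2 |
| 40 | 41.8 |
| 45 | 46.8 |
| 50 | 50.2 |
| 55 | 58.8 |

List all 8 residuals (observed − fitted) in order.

-1.2, 1.4, 0, 1, -0.4, -0.4, -2, 1.6

x=20: ŷ = 2.2 + 20 = 22.2; e = 21 − 22.2 = -1.2
x=25: ŷ = 2.2 + 25 = 27.2; e = 28.6 − 27.2 = 1.4
x=30: ŷ = 2.2 + 30 = 32.2; e = 32.2 − 32.2 = 0
x=35: ŷ = 2.2 + 35 = 37.2; e = 38.2 − 37.2 = 1
x=40: ŷ = 2.2 + 40 = 42.2; e = 41.8 − 42.2 = -0.4
x=45: ŷ = 2.2 + 45 = 47.2; e = 46.8 − 47.2 = -0.4
x=50: ŷ = 2.2 + 50 = 52.2; e = 50.2 − 52.2 = -2
x=55: ŷ = 2.2 + 55 = 57.2; e = 58.8 − 57.2 = 1.6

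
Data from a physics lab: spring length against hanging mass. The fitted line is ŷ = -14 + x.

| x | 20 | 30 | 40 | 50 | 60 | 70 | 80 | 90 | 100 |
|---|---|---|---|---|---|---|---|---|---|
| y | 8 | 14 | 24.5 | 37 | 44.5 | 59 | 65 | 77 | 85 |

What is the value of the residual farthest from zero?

x=20: ŷ = -14 + 20 = 6; r = 8 − 6 = 2
x=30: ŷ = -14 + 30 = 16; r = 14 − 16 = -2
x=40: ŷ = -14 + 40 = 26; r = 24.5 − 26 = -1.5
x=50: ŷ = -14 + 50 = 36; r = 37 − 36 = 1
x=60: ŷ = -14 + 60 = 46; r = 44.5 − 46 = -1.5
x=70: ŷ = -14 + 70 = 56; r = 59 − 56 = 3
x=80: ŷ = -14 + 80 = 66; r = 65 − 66 = -1
x=90: ŷ = -14 + 90 = 76; r = 77 − 76 = 1
x=100: ŷ = -14 + 100 = 86; r = 85 − 86 = -1
Largest |r| is 3 at x = 70, residual 3.

r = 3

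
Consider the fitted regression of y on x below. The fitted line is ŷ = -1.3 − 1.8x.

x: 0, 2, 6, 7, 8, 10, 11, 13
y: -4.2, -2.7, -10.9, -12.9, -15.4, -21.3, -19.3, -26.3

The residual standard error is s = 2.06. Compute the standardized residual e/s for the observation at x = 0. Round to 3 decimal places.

-1.408

ŷ = -1.3 − 1.8·0 = -1.3
e = -4.2 − (-1.3) = -2.9
e/s = -2.9 / 2.06 = -1.408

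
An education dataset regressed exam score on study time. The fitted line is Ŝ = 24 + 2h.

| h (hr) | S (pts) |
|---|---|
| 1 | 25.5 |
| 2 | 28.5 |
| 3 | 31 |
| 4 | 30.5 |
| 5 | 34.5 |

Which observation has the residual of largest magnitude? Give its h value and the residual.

h=1: Ŝ = 24 + 2·1 = 26; r = 25.5 − 26 = -0.5
h=2: Ŝ = 24 + 2·2 = 28; r = 28.5 − 28 = 0.5
h=3: Ŝ = 24 + 2·3 = 30; r = 31 − 30 = 1
h=4: Ŝ = 24 + 2·4 = 32; r = 30.5 − 32 = -1.5
h=5: Ŝ = 24 + 2·5 = 34; r = 34.5 − 34 = 0.5
Largest |r| is 1.5 at h = 4, residual -1.5.

h = 4, r = -1.5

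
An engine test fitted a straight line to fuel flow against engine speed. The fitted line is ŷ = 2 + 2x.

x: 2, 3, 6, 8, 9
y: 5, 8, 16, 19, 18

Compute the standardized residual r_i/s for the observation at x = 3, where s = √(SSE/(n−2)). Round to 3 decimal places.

x=2: ŷ = 2 + 2·2 = 6; r = 5 − 6 = -1
x=3: ŷ = 2 + 2·3 = 8; r = 8 − 8 = 0
x=6: ŷ = 2 + 2·6 = 14; r = 16 − 14 = 2
x=8: ŷ = 2 + 2·8 = 18; r = 19 − 18 = 1
x=9: ŷ = 2 + 2·9 = 20; r = 18 − 20 = -2
SSE = 1 + 0 + 4 + 1 + 4 = 10
s = √(10/3) = 1.82574
r/s = 0 / 1.82574 = 0.000

0.000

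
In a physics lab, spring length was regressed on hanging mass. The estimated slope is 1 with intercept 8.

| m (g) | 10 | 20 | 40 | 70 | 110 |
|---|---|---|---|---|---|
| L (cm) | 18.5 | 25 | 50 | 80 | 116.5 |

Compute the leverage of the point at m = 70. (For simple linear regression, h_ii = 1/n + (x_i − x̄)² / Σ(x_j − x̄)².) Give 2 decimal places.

h = 0.26

m̄ = (10 + 20 + 40 + 70 + 110)/5 = 50
Σ(m − m̄)² = 1600 + 900 + 100 + 400 + 3600 = 6600
h = 1/5 + (20)²/6600 = 0.2 + 0.0606061 = 0.26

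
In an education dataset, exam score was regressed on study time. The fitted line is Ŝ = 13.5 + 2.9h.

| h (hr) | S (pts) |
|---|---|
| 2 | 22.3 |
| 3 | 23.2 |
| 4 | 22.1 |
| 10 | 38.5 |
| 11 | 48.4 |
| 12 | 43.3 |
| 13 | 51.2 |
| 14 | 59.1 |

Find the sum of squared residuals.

h=2: Ŝ = 13.5 + 2.9·2 = 19.3; r = 22.3 − 19.3 = 3
h=3: Ŝ = 13.5 + 2.9·3 = 22.2; r = 23.2 − 22.2 = 1
h=4: Ŝ = 13.5 + 2.9·4 = 25.1; r = 22.1 − 25.1 = -3
h=10: Ŝ = 13.5 + 2.9·10 = 42.5; r = 38.5 − 42.5 = -4
h=11: Ŝ = 13.5 + 2.9·11 = 45.4; r = 48.4 − 45.4 = 3
h=12: Ŝ = 13.5 + 2.9·12 = 48.3; r = 43.3 − 48.3 = -5
h=13: Ŝ = 13.5 + 2.9·13 = 51.2; r = 51.2 − 51.2 = 0
h=14: Ŝ = 13.5 + 2.9·14 = 54.1; r = 59.1 − 54.1 = 5
SSE = 9 + 1 + 9 + 16 + 9 + 25 + 0 + 25 = 94

SSE = 94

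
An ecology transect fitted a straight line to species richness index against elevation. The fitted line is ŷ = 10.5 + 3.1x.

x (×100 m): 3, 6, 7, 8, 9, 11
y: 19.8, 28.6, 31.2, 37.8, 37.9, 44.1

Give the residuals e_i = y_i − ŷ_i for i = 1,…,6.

0, -0.5, -1, 2.5, -0.5, -0.5

x=3: ŷ = 10.5 + 3.1·3 = 19.8; e = 19.8 − 19.8 = 0
x=6: ŷ = 10.5 + 3.1·6 = 29.1; e = 28.6 − 29.1 = -0.5
x=7: ŷ = 10.5 + 3.1·7 = 32.2; e = 31.2 − 32.2 = -1
x=8: ŷ = 10.5 + 3.1·8 = 35.3; e = 37.8 − 35.3 = 2.5
x=9: ŷ = 10.5 + 3.1·9 = 38.4; e = 37.9 − 38.4 = -0.5
x=11: ŷ = 10.5 + 3.1·11 = 44.6; e = 44.1 − 44.6 = -0.5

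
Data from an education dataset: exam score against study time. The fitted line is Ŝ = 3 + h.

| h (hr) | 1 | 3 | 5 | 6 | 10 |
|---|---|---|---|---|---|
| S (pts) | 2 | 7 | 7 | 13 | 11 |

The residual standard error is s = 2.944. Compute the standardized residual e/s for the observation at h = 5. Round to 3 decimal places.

-0.340

Ŝ = 3 + 5 = 8
e = 7 − 8 = -1
e/s = -1 / 2.944 = -0.340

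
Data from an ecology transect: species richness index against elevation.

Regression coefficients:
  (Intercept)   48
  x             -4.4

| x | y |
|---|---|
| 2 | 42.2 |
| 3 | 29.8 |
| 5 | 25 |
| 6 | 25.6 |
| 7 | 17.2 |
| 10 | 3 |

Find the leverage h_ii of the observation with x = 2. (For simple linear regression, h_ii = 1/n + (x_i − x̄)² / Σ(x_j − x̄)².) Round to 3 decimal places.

x̄ = (2 + 3 + 5 + 6 + 7 + 10)/6 = 5.5
Σ(x − x̄)² = 12.25 + 6.25 + 0.25 + 0.25 + 2.25 + 20.25 = 41.5
h = 1/6 + (-3.5)²/41.5 = 0.166667 + 0.295181 = 0.462

h = 0.462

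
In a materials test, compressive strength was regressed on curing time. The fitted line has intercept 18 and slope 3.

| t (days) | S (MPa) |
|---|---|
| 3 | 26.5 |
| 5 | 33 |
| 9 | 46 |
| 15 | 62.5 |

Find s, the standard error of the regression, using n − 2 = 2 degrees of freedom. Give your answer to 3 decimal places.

t=3: Ŝ = 18 + 3·3 = 27; e = 26.5 − 27 = -0.5
t=5: Ŝ = 18 + 3·5 = 33; e = 33 − 33 = 0
t=9: Ŝ = 18 + 3·9 = 45; e = 46 − 45 = 1
t=15: Ŝ = 18 + 3·15 = 63; e = 62.5 − 63 = -0.5
SSE = 0.25 + 0 + 1 + 0.25 = 1.5
s = √(1.5/2) = √0.75 ≈ 0.866

s = 0.866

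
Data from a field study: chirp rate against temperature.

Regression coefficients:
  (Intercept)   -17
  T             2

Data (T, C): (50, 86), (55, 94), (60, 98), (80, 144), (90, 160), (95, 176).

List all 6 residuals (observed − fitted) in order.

T=50: ŷ = -17 + 2·50 = 83; r = 86 − 83 = 3
T=55: ŷ = -17 + 2·55 = 93; r = 94 − 93 = 1
T=60: ŷ = -17 + 2·60 = 103; r = 98 − 103 = -5
T=80: ŷ = -17 + 2·80 = 143; r = 144 − 143 = 1
T=90: ŷ = -17 + 2·90 = 163; r = 160 − 163 = -3
T=95: ŷ = -17 + 2·95 = 173; r = 176 − 173 = 3

3, 1, -5, 1, -3, 3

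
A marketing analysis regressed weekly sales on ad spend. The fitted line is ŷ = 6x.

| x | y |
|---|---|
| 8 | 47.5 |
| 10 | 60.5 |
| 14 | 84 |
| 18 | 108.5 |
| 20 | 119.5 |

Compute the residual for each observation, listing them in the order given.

x=8: ŷ = 6·8 = 48; e = 47.5 − 48 = -0.5
x=10: ŷ = 6·10 = 60; e = 60.5 − 60 = 0.5
x=14: ŷ = 6·14 = 84; e = 84 − 84 = 0
x=18: ŷ = 6·18 = 108; e = 108.5 − 108 = 0.5
x=20: ŷ = 6·20 = 120; e = 119.5 − 120 = -0.5

-0.5, 0.5, 0, 0.5, -0.5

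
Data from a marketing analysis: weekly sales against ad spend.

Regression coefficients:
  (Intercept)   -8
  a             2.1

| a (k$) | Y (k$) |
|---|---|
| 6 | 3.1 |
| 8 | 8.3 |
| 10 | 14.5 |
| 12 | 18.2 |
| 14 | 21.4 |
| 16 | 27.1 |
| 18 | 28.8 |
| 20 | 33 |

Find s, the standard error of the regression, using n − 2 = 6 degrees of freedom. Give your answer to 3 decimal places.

a=6: Ŷ = -8 + 2.1·6 = 4.6; e = 3.1 − 4.6 = -1.5
a=8: Ŷ = -8 + 2.1·8 = 8.8; e = 8.3 − 8.8 = -0.5
a=10: Ŷ = -8 + 2.1·10 = 13; e = 14.5 − 13 = 1.5
a=12: Ŷ = -8 + 2.1·12 = 17.2; e = 18.2 − 17.2 = 1
a=14: Ŷ = -8 + 2.1·14 = 21.4; e = 21.4 − 21.4 = 0
a=16: Ŷ = -8 + 2.1·16 = 25.6; e = 27.1 − 25.6 = 1.5
a=18: Ŷ = -8 + 2.1·18 = 29.8; e = 28.8 − 29.8 = -1
a=20: Ŷ = -8 + 2.1·20 = 34; e = 33 − 34 = -1
SSE = 2.25 + 0.25 + 2.25 + 1 + 0 + 2.25 + 1 + 1 = 10
s = √(10/6) = √1.66667 ≈ 1.291

s = 1.291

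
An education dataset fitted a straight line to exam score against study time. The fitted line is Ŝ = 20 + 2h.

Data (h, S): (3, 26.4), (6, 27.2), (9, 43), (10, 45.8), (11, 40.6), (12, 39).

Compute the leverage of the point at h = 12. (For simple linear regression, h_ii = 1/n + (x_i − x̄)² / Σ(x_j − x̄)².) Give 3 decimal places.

h = 0.380

h̄ = (3 + 6 + 9 + 10 + 11 + 12)/6 = 8.5
Σ(h − h̄)² = 30.25 + 6.25 + 0.25 + 2.25 + 6.25 + 12.25 = 57.5
h = 1/6 + (3.5)²/57.5 = 0.166667 + 0.213043 = 0.380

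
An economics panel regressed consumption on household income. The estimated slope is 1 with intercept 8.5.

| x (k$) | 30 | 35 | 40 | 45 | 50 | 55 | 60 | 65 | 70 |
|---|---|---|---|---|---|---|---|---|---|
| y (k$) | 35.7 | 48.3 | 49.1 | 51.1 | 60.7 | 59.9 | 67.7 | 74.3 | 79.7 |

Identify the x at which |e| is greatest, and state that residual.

x=30: ŷ = 8.5 + 30 = 38.5; e = 35.7 − 38.5 = -2.8
x=35: ŷ = 8.5 + 35 = 43.5; e = 48.3 − 43.5 = 4.8
x=40: ŷ = 8.5 + 40 = 48.5; e = 49.1 − 48.5 = 0.6
x=45: ŷ = 8.5 + 45 = 53.5; e = 51.1 − 53.5 = -2.4
x=50: ŷ = 8.5 + 50 = 58.5; e = 60.7 − 58.5 = 2.2
x=55: ŷ = 8.5 + 55 = 63.5; e = 59.9 − 63.5 = -3.6
x=60: ŷ = 8.5 + 60 = 68.5; e = 67.7 − 68.5 = -0.8
x=65: ŷ = 8.5 + 65 = 73.5; e = 74.3 − 73.5 = 0.8
x=70: ŷ = 8.5 + 70 = 78.5; e = 79.7 − 78.5 = 1.2
Largest |e| is 4.8 at x = 35, residual 4.8.

x = 35, e = 4.8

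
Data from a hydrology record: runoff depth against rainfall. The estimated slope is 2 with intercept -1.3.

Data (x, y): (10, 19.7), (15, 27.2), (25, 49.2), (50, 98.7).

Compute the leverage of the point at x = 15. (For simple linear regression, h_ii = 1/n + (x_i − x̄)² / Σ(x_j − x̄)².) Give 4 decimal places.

h = 0.3553

x̄ = (10 + 15 + 25 + 50)/4 = 25
Σ(x − x̄)² = 225 + 100 + 0 + 625 = 950
h = 1/4 + (-10)²/950 = 0.25 + 0.105263 = 0.3553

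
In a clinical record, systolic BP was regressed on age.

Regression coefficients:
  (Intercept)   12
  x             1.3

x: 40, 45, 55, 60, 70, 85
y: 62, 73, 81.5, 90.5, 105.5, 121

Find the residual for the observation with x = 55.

e = -2

ŷ = 12 + 1.3·55 = 83.5
e = 81.5 − 83.5 = -2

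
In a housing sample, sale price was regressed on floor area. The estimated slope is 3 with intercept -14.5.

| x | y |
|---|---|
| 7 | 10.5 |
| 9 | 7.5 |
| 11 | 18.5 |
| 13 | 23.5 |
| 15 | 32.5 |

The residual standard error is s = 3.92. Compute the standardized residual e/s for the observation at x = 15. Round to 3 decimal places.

ŷ = -14.5 + 3·15 = 30.5
e = 32.5 − 30.5 = 2
e/s = 2 / 3.92 = 0.510

0.510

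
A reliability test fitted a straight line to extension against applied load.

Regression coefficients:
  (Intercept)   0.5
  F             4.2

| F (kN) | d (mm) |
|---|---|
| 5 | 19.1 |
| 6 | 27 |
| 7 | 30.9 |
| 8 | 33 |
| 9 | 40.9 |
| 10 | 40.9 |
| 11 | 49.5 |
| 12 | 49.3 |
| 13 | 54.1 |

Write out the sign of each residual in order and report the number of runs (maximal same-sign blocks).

7 runs

F=5: ŷ = 0.5 + 4.2·5 = 21.5; e = 19.1 − 21.5 = -2.4
F=6: ŷ = 0.5 + 4.2·6 = 25.7; e = 27 − 25.7 = 1.3
F=7: ŷ = 0.5 + 4.2·7 = 29.9; e = 30.9 − 29.9 = 1
F=8: ŷ = 0.5 + 4.2·8 = 34.1; e = 33 − 34.1 = -1.1
F=9: ŷ = 0.5 + 4.2·9 = 38.3; e = 40.9 − 38.3 = 2.6
F=10: ŷ = 0.5 + 4.2·10 = 42.5; e = 40.9 − 42.5 = -1.6
F=11: ŷ = 0.5 + 4.2·11 = 46.7; e = 49.5 − 46.7 = 2.8
F=12: ŷ = 0.5 + 4.2·12 = 50.9; e = 49.3 − 50.9 = -1.6
F=13: ŷ = 0.5 + 4.2·13 = 55.1; e = 54.1 − 55.1 = -1
Signs: − + + − + − + − −
Runs: −×1, +×2, −×1, +×1, −×1, +×1, −×2 → 7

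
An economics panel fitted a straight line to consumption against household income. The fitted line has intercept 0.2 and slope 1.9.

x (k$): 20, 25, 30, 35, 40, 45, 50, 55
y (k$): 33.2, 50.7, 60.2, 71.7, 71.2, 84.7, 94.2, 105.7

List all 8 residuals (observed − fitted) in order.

-5, 3, 3, 5, -5, -1, -1, 1

x=20: ŷ = 0.2 + 1.9·20 = 38.2; e = 33.2 − 38.2 = -5
x=25: ŷ = 0.2 + 1.9·25 = 47.7; e = 50.7 − 47.7 = 3
x=30: ŷ = 0.2 + 1.9·30 = 57.2; e = 60.2 − 57.2 = 3
x=35: ŷ = 0.2 + 1.9·35 = 66.7; e = 71.7 − 66.7 = 5
x=40: ŷ = 0.2 + 1.9·40 = 76.2; e = 71.2 − 76.2 = -5
x=45: ŷ = 0.2 + 1.9·45 = 85.7; e = 84.7 − 85.7 = -1
x=50: ŷ = 0.2 + 1.9·50 = 95.2; e = 94.2 − 95.2 = -1
x=55: ŷ = 0.2 + 1.9·55 = 104.7; e = 105.7 − 104.7 = 1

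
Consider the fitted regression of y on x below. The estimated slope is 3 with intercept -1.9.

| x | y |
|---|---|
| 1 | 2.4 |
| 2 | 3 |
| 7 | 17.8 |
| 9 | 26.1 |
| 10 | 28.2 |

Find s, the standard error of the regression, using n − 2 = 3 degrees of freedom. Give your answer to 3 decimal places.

s = 1.366

x=1: ŷ = -1.9 + 3·1 = 1.1; e = 2.4 − 1.1 = 1.3
x=2: ŷ = -1.9 + 3·2 = 4.1; e = 3 − 4.1 = -1.1
x=7: ŷ = -1.9 + 3·7 = 19.1; e = 17.8 − 19.1 = -1.3
x=9: ŷ = -1.9 + 3·9 = 25.1; e = 26.1 − 25.1 = 1
x=10: ŷ = -1.9 + 3·10 = 28.1; e = 28.2 − 28.1 = 0.1
SSE = 1.69 + 1.21 + 1.69 + 1 + 0.01 = 5.6
s = √(5.6/3) = √1.86667 ≈ 1.366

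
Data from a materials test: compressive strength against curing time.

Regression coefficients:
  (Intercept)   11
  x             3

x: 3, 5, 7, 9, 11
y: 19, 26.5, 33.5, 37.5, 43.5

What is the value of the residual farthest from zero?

x=3: ŷ = 11 + 3·3 = 20; r = 19 − 20 = -1
x=5: ŷ = 11 + 3·5 = 26; r = 26.5 − 26 = 0.5
x=7: ŷ = 11 + 3·7 = 32; r = 33.5 − 32 = 1.5
x=9: ŷ = 11 + 3·9 = 38; r = 37.5 − 38 = -0.5
x=11: ŷ = 11 + 3·11 = 44; r = 43.5 − 44 = -0.5
Largest |r| is 1.5 at x = 7, residual 1.5.

r = 1.5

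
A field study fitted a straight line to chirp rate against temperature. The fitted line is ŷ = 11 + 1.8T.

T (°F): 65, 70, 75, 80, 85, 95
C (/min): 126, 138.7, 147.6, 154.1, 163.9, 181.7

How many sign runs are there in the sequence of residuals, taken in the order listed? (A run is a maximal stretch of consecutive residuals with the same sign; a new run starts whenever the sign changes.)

3 runs

T=65: ŷ = 11 + 1.8·65 = 128; r = 126 − 128 = -2
T=70: ŷ = 11 + 1.8·70 = 137; r = 138.7 − 137 = 1.7
T=75: ŷ = 11 + 1.8·75 = 146; r = 147.6 − 146 = 1.6
T=80: ŷ = 11 + 1.8·80 = 155; r = 154.1 − 155 = -0.9
T=85: ŷ = 11 + 1.8·85 = 164; r = 163.9 − 164 = -0.1
T=95: ŷ = 11 + 1.8·95 = 182; r = 181.7 − 182 = -0.3
Signs: − + + − − −
Runs: −×1, +×2, −×3 → 3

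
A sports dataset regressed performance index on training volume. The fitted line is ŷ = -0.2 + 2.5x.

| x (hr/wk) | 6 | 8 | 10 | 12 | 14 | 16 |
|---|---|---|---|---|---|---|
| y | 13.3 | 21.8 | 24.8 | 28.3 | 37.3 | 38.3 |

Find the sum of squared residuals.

x=6: ŷ = -0.2 + 2.5·6 = 14.8; e = 13.3 − 14.8 = -1.5
x=8: ŷ = -0.2 + 2.5·8 = 19.8; e = 21.8 − 19.8 = 2
x=10: ŷ = -0.2 + 2.5·10 = 24.8; e = 24.8 − 24.8 = 0
x=12: ŷ = -0.2 + 2.5·12 = 29.8; e = 28.3 − 29.8 = -1.5
x=14: ŷ = -0.2 + 2.5·14 = 34.8; e = 37.3 − 34.8 = 2.5
x=16: ŷ = -0.2 + 2.5·16 = 39.8; e = 38.3 − 39.8 = -1.5
SSE = 2.25 + 4 + 0 + 2.25 + 6.25 + 2.25 = 17

SSE = 17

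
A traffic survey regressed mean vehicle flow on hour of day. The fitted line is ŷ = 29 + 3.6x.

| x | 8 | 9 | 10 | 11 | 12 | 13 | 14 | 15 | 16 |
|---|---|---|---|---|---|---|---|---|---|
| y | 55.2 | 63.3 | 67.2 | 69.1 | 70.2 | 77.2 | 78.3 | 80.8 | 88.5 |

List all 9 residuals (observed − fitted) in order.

-2.6, 1.9, 2.2, 0.5, -2, 1.4, -1.1, -2.2, 1.9

x=8: ŷ = 29 + 3.6·8 = 57.8; e = 55.2 − 57.8 = -2.6
x=9: ŷ = 29 + 3.6·9 = 61.4; e = 63.3 − 61.4 = 1.9
x=10: ŷ = 29 + 3.6·10 = 65; e = 67.2 − 65 = 2.2
x=11: ŷ = 29 + 3.6·11 = 68.6; e = 69.1 − 68.6 = 0.5
x=12: ŷ = 29 + 3.6·12 = 72.2; e = 70.2 − 72.2 = -2
x=13: ŷ = 29 + 3.6·13 = 75.8; e = 77.2 − 75.8 = 1.4
x=14: ŷ = 29 + 3.6·14 = 79.4; e = 78.3 − 79.4 = -1.1
x=15: ŷ = 29 + 3.6·15 = 83; e = 80.8 − 83 = -2.2
x=16: ŷ = 29 + 3.6·16 = 86.6; e = 88.5 − 86.6 = 1.9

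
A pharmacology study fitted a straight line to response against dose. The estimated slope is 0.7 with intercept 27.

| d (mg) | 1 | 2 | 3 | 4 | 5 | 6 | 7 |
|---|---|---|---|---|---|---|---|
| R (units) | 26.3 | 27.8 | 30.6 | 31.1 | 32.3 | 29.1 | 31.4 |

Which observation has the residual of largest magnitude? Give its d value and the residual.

d=1: R̂ = 27 + 0.7·1 = 27.7; e = 26.3 − 27.7 = -1.4
d=2: R̂ = 27 + 0.7·2 = 28.4; e = 27.8 − 28.4 = -0.6
d=3: R̂ = 27 + 0.7·3 = 29.1; e = 30.6 − 29.1 = 1.5
d=4: R̂ = 27 + 0.7·4 = 29.8; e = 31.1 − 29.8 = 1.3
d=5: R̂ = 27 + 0.7·5 = 30.5; e = 32.3 − 30.5 = 1.8
d=6: R̂ = 27 + 0.7·6 = 31.2; e = 29.1 − 31.2 = -2.1
d=7: R̂ = 27 + 0.7·7 = 31.9; e = 31.4 − 31.9 = -0.5
Largest |e| is 2.1 at d = 6, residual -2.1.

d = 6, e = -2.1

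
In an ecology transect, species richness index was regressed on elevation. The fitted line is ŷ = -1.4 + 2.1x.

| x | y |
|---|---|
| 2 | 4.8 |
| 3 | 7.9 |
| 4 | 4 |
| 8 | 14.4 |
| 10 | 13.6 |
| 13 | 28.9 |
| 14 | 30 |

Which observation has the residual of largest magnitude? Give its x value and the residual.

x=2: ŷ = -1.4 + 2.1·2 = 2.8; e = 4.8 − 2.8 = 2
x=3: ŷ = -1.4 + 2.1·3 = 4.9; e = 7.9 − 4.9 = 3
x=4: ŷ = -1.4 + 2.1·4 = 7; e = 4 − 7 = -3
x=8: ŷ = -1.4 + 2.1·8 = 15.4; e = 14.4 − 15.4 = -1
x=10: ŷ = -1.4 + 2.1·10 = 19.6; e = 13.6 − 19.6 = -6
x=13: ŷ = -1.4 + 2.1·13 = 25.9; e = 28.9 − 25.9 = 3
x=14: ŷ = -1.4 + 2.1·14 = 28; e = 30 − 28 = 2
Largest |e| is 6 at x = 10, residual -6.

x = 10, e = -6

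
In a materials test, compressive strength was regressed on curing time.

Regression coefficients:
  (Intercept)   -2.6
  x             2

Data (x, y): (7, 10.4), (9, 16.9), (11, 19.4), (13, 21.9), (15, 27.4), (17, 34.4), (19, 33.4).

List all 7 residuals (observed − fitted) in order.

-1, 1.5, 0, -1.5, 0, 3, -2

x=7: ŷ = -2.6 + 2·7 = 11.4; e = 10.4 − 11.4 = -1
x=9: ŷ = -2.6 + 2·9 = 15.4; e = 16.9 − 15.4 = 1.5
x=11: ŷ = -2.6 + 2·11 = 19.4; e = 19.4 − 19.4 = 0
x=13: ŷ = -2.6 + 2·13 = 23.4; e = 21.9 − 23.4 = -1.5
x=15: ŷ = -2.6 + 2·15 = 27.4; e = 27.4 − 27.4 = 0
x=17: ŷ = -2.6 + 2·17 = 31.4; e = 34.4 − 31.4 = 3
x=19: ŷ = -2.6 + 2·19 = 35.4; e = 33.4 − 35.4 = -2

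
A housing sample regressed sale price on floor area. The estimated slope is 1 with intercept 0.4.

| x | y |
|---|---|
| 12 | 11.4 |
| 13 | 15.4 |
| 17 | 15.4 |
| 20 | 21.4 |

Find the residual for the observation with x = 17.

ŷ = 0.4 + 17 = 17.4
r = 15.4 − 17.4 = -2

r = -2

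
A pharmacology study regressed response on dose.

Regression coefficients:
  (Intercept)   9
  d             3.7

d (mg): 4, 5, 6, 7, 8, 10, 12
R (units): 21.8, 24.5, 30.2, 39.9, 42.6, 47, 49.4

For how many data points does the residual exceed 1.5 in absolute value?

5

d=4: R̂ = 9 + 3.7·4 = 23.8; e = 21.8 − 23.8 = -2
d=5: R̂ = 9 + 3.7·5 = 27.5; e = 24.5 − 27.5 = -3
d=6: R̂ = 9 + 3.7·6 = 31.2; e = 30.2 − 31.2 = -1
d=7: R̂ = 9 + 3.7·7 = 34.9; e = 39.9 − 34.9 = 5
d=8: R̂ = 9 + 3.7·8 = 38.6; e = 42.6 − 38.6 = 4
d=10: R̂ = 9 + 3.7·10 = 46; e = 47 − 46 = 1
d=12: R̂ = 9 + 3.7·12 = 53.4; e = 49.4 − 53.4 = -4
|e| > 1.5: d=4 (|e|=2), d=5 (|e|=3), d=7 (|e|=5), d=8 (|e|=4), d=12 (|e|=4) → 5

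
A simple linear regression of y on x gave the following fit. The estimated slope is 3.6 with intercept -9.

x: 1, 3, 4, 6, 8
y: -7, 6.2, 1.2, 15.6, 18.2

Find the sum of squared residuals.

SSE = 51.12

x=1: ŷ = -9 + 3.6·1 = -5.4; r = -7 − (-5.4) = -1.6
x=3: ŷ = -9 + 3.6·3 = 1.8; r = 6.2 − 1.8 = 4.4
x=4: ŷ = -9 + 3.6·4 = 5.4; r = 1.2 − 5.4 = -4.2
x=6: ŷ = -9 + 3.6·6 = 12.6; r = 15.6 − 12.6 = 3
x=8: ŷ = -9 + 3.6·8 = 19.8; r = 18.2 − 19.8 = -1.6
SSE = 2.56 + 19.36 + 17.64 + 9 + 2.56 = 51.12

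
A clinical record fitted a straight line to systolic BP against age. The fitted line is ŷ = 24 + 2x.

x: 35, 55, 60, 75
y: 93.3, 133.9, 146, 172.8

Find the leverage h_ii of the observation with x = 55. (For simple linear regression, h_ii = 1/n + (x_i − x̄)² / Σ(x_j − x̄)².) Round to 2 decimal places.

h = 0.25

x̄ = (35 + 55 + 60 + 75)/4 = 56.25
Σ(x − x̄)² = 451.562 + 1.5625 + 14.0625 + 351.562 = 818.75
h = 1/4 + (-1.25)²/818.75 = 0.25 + 0.0019084 = 0.25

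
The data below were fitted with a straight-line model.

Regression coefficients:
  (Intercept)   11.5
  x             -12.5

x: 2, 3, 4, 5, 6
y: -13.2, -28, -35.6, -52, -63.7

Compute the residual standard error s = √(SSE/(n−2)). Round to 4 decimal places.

s = 2.1245

x=2: ŷ = 11.5 − 12.5·2 = -13.5; e = -13.2 − (-13.5) = 0.3
x=3: ŷ = 11.5 − 12.5·3 = -26; e = -28 − (-26) = -2
x=4: ŷ = 11.5 − 12.5·4 = -38.5; e = -35.6 − (-38.5) = 2.9
x=5: ŷ = 11.5 − 12.5·5 = -51; e = -52 − (-51) = -1
x=6: ŷ = 11.5 − 12.5·6 = -63.5; e = -63.7 − (-63.5) = -0.2
SSE = 0.09 + 4 + 8.41 + 1 + 0.04 = 13.54
s = √(13.54/3) = √4.51333 ≈ 2.1245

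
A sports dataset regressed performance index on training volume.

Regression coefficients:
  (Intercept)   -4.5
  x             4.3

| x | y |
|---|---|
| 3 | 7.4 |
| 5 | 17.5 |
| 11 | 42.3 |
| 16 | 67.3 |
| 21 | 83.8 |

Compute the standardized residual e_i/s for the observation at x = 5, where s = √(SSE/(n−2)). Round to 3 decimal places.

x=3: ŷ = -4.5 + 4.3·3 = 8.4; e = 7.4 − 8.4 = -1
x=5: ŷ = -4.5 + 4.3·5 = 17; e = 17.5 − 17 = 0.5
x=11: ŷ = -4.5 + 4.3·11 = 42.8; e = 42.3 − 42.8 = -0.5
x=16: ŷ = -4.5 + 4.3·16 = 64.3; e = 67.3 − 64.3 = 3
x=21: ŷ = -4.5 + 4.3·21 = 85.8; e = 83.8 − 85.8 = -2
SSE = 1 + 0.25 + 0.25 + 9 + 4 = 14.5
s = √(14.5/3) = 2.19848
e/s = 0.5 / 2.19848 = 0.227

0.227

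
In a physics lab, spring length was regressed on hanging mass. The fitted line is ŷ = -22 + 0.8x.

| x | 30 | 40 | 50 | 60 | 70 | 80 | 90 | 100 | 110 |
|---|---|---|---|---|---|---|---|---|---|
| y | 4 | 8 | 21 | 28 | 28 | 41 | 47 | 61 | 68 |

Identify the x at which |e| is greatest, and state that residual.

x = 70, e = -6

x=30: ŷ = -22 + 0.8·30 = 2; e = 4 − 2 = 2
x=40: ŷ = -22 + 0.8·40 = 10; e = 8 − 10 = -2
x=50: ŷ = -22 + 0.8·50 = 18; e = 21 − 18 = 3
x=60: ŷ = -22 + 0.8·60 = 26; e = 28 − 26 = 2
x=70: ŷ = -22 + 0.8·70 = 34; e = 28 − 34 = -6
x=80: ŷ = -22 + 0.8·80 = 42; e = 41 − 42 = -1
x=90: ŷ = -22 + 0.8·90 = 50; e = 47 − 50 = -3
x=100: ŷ = -22 + 0.8·100 = 58; e = 61 − 58 = 3
x=110: ŷ = -22 + 0.8·110 = 66; e = 68 − 66 = 2
Largest |e| is 6 at x = 70, residual -6.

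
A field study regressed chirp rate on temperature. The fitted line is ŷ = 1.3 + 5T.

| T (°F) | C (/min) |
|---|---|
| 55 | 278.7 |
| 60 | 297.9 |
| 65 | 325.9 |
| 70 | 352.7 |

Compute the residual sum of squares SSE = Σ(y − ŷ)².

T=55: ŷ = 1.3 + 5·55 = 276.3; r = 278.7 − 276.3 = 2.4
T=60: ŷ = 1.3 + 5·60 = 301.3; r = 297.9 − 301.3 = -3.4
T=65: ŷ = 1.3 + 5·65 = 326.3; r = 325.9 − 326.3 = -0.4
T=70: ŷ = 1.3 + 5·70 = 351.3; r = 352.7 − 351.3 = 1.4
SSE = 5.76 + 11.56 + 0.16 + 1.96 = 19.44

SSE = 19.44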